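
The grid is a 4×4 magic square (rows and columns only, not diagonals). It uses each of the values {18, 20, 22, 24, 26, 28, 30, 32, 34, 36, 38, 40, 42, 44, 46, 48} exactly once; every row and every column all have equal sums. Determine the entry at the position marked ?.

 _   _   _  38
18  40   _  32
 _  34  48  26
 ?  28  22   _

The 16 entries sum to 528, so each line sums to 528/4 = 132.
Row 2: 18 + 40 + 32 + ? = 132, so (2,3) = 42.
From row 3, 132 − (34 + 48 + 26) gives (3,1) = 24.
The remaining cell in column 2 is (1,2) = 132 − 102 = 30.
Using column 3: 42 + 48 + 22 + ? → (1,3) = 132 − 112 = 20.
Column 4 must total 132; the given cells sum to 96, so (4,4) = 36.
Using row 1: 30 + 20 + 38 + ? → (1,1) = 132 − 88 = 44.
From row 4, 132 − (28 + 22 + 36) gives (4,1) = 46.

46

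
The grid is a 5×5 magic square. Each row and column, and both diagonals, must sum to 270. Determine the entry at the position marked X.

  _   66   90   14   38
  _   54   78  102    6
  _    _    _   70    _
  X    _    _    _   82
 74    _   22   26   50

From row 1, 270 − (66 + 90 + 14 + 38) gives (1,1) = 62.
Row 2 needs 270; the known cells sum to 240, so (2,1) = 30.
The remaining cell in row 5 is (5,2) = 270 − 172 = 98.
Column 4 needs 270; the known cells sum to 212, so (4,4) = 58.
Column 5: 38 + 6 + 82 + 50 + ? = 270, so (3,5) = 94.
Using main diagonal: 62 + 54 + 58 + 50 + ? → (3,3) = 270 − 224 = 46.
Anti-diagonal must total 270; the given cells sum to 260, so (4,2) = 10.
The remaining cell in column 2 is (3,2) = 270 − 228 = 42.
From column 3, 270 − (90 + 78 + 46 + 22) gives (4,3) = 34.
Row 3: 42 + 46 + 70 + 94 + ? = 270, so (3,1) = 18.
Row 4: 10 + 34 + 58 + 82 + ? = 270, so (4,1) = 86.

86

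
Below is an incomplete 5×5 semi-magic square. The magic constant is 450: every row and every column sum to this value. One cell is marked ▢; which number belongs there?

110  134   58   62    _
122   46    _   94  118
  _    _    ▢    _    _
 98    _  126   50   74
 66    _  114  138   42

82

From row 1, 450 − (110 + 134 + 58 + 62) gives (1,5) = 86.
Row 2: 122 + 46 + 94 + 118 + ? = 450, so (2,3) = 70.
Using row 4: 98 + 126 + 50 + 74 + ? → (4,2) = 450 − 348 = 102.
Using row 5: 66 + 114 + 138 + 42 + ? → (5,2) = 450 − 360 = 90.
Column 1 must total 450; the given cells sum to 396, so (3,1) = 54.
Using column 2: 134 + 46 + 102 + 90 + ? → (3,2) = 450 − 372 = 78.
From column 3, 450 − (58 + 70 + 126 + 114) gives (3,3) = 82.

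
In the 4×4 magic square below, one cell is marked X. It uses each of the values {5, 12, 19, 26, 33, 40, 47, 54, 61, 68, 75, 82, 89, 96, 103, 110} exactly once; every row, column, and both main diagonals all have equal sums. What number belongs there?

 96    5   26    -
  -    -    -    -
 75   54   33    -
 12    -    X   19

110

The 16 entries sum to 920, so each line sums to 920/4 = 230.
The remaining cell in row 1 is (1,4) = 230 − 127 = 103.
From row 3, 230 − (75 + 54 + 33) gives (3,4) = 68.
Column 1 needs 230; the known cells sum to 183, so (2,1) = 47.
From column 4, 230 − (103 + 68 + 19) gives (2,4) = 40.
From main diagonal, 230 − (96 + 33 + 19) gives (2,2) = 82.
Anti-diagonal must total 230; the given cells sum to 169, so (2,3) = 61.
Using column 2: 5 + 82 + 54 + ? → (4,2) = 230 − 141 = 89.
Column 3: 26 + 61 + 33 + ? = 230, so (4,3) = 110.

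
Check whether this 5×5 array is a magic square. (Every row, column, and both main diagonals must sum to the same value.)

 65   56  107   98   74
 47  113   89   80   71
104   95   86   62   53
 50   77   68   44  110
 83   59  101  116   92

Row 1: 65 + 56 + 107 + 98 + 74 = 400.
Row 2: 47 + 113 + 89 + 80 + 71 = 400.
Row 3: 104 + 95 + 86 + 62 + 53 = 400.
Row 4: 50 + 77 + 68 + 44 + 110 = 349.
Row 5: 83 + 59 + 101 + 116 + 92 = 451.
Column 1: 65 + 47 + 104 + 50 + 83 = 349.
Column 2: 56 + 113 + 95 + 77 + 59 = 400.
Column 3: 107 + 89 + 86 + 68 + 101 = 451.
Column 4: 98 + 80 + 62 + 44 + 116 = 400.
Column 5: 74 + 71 + 53 + 110 + 92 = 400.
Main diagonal: 65 + 113 + 86 + 44 + 92 = 400.
Anti-diagonal: 74 + 80 + 86 + 77 + 83 = 400.

No — anti-diagonal sums to 400 but row 4 sums to 349.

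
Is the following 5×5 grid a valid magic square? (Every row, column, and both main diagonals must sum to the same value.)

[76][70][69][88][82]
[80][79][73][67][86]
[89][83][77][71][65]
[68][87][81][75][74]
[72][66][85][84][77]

No — main diagonal sums to 384 but row 2 sums to 385.

Row 1: 76 + 70 + 69 + 88 + 82 = 385.
Row 2: 80 + 79 + 73 + 67 + 86 = 385.
Row 3: 89 + 83 + 77 + 71 + 65 = 385.
Row 4: 68 + 87 + 81 + 75 + 74 = 385.
Row 5: 72 + 66 + 85 + 84 + 77 = 384.
Column 1: 76 + 80 + 89 + 68 + 72 = 385.
Column 2: 70 + 79 + 83 + 87 + 66 = 385.
Column 3: 69 + 73 + 77 + 81 + 85 = 385.
Column 4: 88 + 67 + 71 + 75 + 84 = 385.
Column 5: 82 + 86 + 65 + 74 + 77 = 384.
Main diagonal: 76 + 79 + 77 + 75 + 77 = 384.
Anti-diagonal: 82 + 67 + 77 + 87 + 72 = 385.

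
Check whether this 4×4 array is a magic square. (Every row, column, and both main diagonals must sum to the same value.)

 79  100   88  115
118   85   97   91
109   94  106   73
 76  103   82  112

Row 1: 79 + 100 + 88 + 115 = 382.
Row 2: 118 + 85 + 97 + 91 = 391.
Row 3: 109 + 94 + 106 + 73 = 382.
Row 4: 76 + 103 + 82 + 112 = 373.
Column 1: 79 + 118 + 109 + 76 = 382.
Column 2: 100 + 85 + 94 + 103 = 382.
Column 3: 88 + 97 + 106 + 82 = 373.
Column 4: 115 + 91 + 73 + 112 = 391.
Main diagonal: 79 + 85 + 106 + 112 = 382.
Anti-diagonal: 115 + 97 + 94 + 76 = 382.

No — column 1 sums to 382 but column 4 sums to 391.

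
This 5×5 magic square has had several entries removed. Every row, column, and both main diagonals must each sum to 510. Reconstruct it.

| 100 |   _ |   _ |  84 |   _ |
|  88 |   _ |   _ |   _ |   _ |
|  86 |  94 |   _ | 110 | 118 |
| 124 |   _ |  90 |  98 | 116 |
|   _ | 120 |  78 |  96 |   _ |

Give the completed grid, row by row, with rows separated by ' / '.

Row 3 must total 510; the given cells sum to 408, so (3,3) = 102.
Row 4 needs 510; the known cells sum to 428, so (4,2) = 82.
Column 1 must total 510; the given cells sum to 398, so (5,1) = 112.
From column 4, 510 − (84 + 110 + 98 + 96) gives (2,4) = 122.
Anti-diagonal needs 510; the known cells sum to 418, so (1,5) = 92.
The remaining cell in row 5 is (5,5) = 510 − 406 = 104.
From column 5, 510 − (92 + 118 + 116 + 104) gives (2,5) = 80.
Main diagonal needs 510; the known cells sum to 404, so (2,2) = 106.
Row 2: 88 + 106 + 122 + 80 + ? = 510, so (2,3) = 114.
Using column 2: 106 + 94 + 82 + 120 + ? → (1,2) = 510 − 402 = 108.
Column 3 needs 510; the known cells sum to 384, so (1,3) = 126.

100 108 126 84 92 / 88 106 114 122 80 / 86 94 102 110 118 / 124 82 90 98 116 / 112 120 78 96 104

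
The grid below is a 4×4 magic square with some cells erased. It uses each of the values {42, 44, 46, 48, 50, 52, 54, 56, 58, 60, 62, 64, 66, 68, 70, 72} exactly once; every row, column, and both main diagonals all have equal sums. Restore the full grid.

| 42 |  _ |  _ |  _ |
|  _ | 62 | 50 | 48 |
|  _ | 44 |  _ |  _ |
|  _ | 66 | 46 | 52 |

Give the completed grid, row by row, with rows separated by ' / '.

42 56 60 70 / 68 62 50 48 / 54 44 72 58 / 64 66 46 52

The 16 entries sum to 912, so each line sums to 912/4 = 228.
Row 2: 62 + 50 + 48 + ? = 228, so (2,1) = 68.
The remaining cell in row 4 is (4,1) = 228 − 164 = 64.
The remaining cell in column 1 is (3,1) = 228 − 174 = 54.
Column 2 must total 228; the given cells sum to 172, so (1,2) = 56.
Main diagonal needs 228; the known cells sum to 156, so (3,3) = 72.
The remaining cell in anti-diagonal is (1,4) = 228 − 158 = 70.
Row 1 must total 228; the given cells sum to 168, so (1,3) = 60.
Row 3 must total 228; the given cells sum to 170, so (3,4) = 58.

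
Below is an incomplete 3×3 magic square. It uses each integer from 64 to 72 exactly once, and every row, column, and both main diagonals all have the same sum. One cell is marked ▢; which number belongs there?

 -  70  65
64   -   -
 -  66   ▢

67

The entries are 64 through 72, which sum to 612, so each line sums to 612/3 = 204.
From row 1, 204 − (70 + 65) gives (1,1) = 69.
From column 1, 204 − (69 + 64) gives (3,1) = 71.
Column 2: 70 + 66 + ? = 204, so (2,2) = 68.
Main diagonal needs 204; the known cells sum to 137, so (3,3) = 67.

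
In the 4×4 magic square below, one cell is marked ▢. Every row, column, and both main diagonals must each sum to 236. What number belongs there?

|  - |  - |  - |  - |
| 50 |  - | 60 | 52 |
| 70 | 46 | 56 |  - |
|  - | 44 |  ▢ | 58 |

66

From row 2, 236 − (50 + 60 + 52) gives (2,2) = 74.
Row 3 needs 236; the known cells sum to 172, so (3,4) = 64.
Using column 2: 74 + 46 + 44 + ? → (1,2) = 236 − 164 = 72.
The remaining cell in column 4 is (1,4) = 236 − 174 = 62.
Main diagonal must total 236; the given cells sum to 188, so (1,1) = 48.
Anti-diagonal must total 236; the given cells sum to 168, so (4,1) = 68.
Using row 1: 48 + 72 + 62 + ? → (1,3) = 236 − 182 = 54.
Row 4 needs 236; the known cells sum to 170, so (4,3) = 66.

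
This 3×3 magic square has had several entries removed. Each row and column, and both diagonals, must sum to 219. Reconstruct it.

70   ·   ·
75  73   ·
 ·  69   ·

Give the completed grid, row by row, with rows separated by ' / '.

Row 2 must total 219; the given cells sum to 148, so (2,3) = 71.
Column 1: 70 + 75 + ? = 219, so (3,1) = 74.
The remaining cell in column 2 is (1,2) = 219 − 142 = 77.
Using main diagonal: 70 + 73 + ? → (3,3) = 219 − 143 = 76.
From anti-diagonal, 219 − (73 + 74) gives (1,3) = 72.

70 77 72 / 75 73 71 / 74 69 76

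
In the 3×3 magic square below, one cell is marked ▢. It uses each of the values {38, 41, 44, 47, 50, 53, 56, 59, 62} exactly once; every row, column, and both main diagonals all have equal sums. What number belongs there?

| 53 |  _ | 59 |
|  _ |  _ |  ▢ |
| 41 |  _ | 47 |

44

The 9 entries sum to 450, so each line sums to 450/3 = 150.
Row 1 must total 150; the given cells sum to 112, so (1,2) = 38.
The remaining cell in row 3 is (3,2) = 150 − 88 = 62.
From column 1, 150 − (53 + 41) gives (2,1) = 56.
Column 2 needs 150; the known cells sum to 100, so (2,2) = 50.
Using column 3: 59 + 47 + ? → (2,3) = 150 − 106 = 44.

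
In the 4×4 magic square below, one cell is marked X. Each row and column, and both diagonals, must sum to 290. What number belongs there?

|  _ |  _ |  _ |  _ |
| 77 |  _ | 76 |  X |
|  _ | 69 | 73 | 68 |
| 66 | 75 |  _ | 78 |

Row 3 needs 290; the known cells sum to 210, so (3,1) = 80.
Row 4 must total 290; the given cells sum to 219, so (4,3) = 71.
Column 1 must total 290; the given cells sum to 223, so (1,1) = 67.
Using column 3: 76 + 73 + 71 + ? → (1,3) = 290 − 220 = 70.
Using main diagonal: 67 + 73 + 78 + ? → (2,2) = 290 − 218 = 72.
The remaining cell in anti-diagonal is (1,4) = 290 − 211 = 79.
From row 1, 290 − (67 + 70 + 79) gives (1,2) = 74.
Row 2 must total 290; the given cells sum to 225, so (2,4) = 65.

65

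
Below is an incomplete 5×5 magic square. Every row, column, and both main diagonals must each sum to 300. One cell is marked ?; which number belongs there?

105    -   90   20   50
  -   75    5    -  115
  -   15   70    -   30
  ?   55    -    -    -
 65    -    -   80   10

Row 1 must total 300; the given cells sum to 265, so (1,2) = 35.
From column 2, 300 − (35 + 75 + 15 + 55) gives (5,2) = 120.
Column 5 needs 300; the known cells sum to 205, so (4,5) = 95.
Main diagonal must total 300; the given cells sum to 260, so (4,4) = 40.
Anti-diagonal must total 300; the given cells sum to 240, so (2,4) = 60.
From row 2, 300 − (75 + 5 + 60 + 115) gives (2,1) = 45.
Row 5 must total 300; the given cells sum to 275, so (5,3) = 25.
From column 3, 300 − (90 + 5 + 70 + 25) gives (4,3) = 110.
Using column 4: 20 + 60 + 40 + 80 + ? → (3,4) = 300 − 200 = 100.
From row 3, 300 − (15 + 70 + 100 + 30) gives (3,1) = 85.
Using row 4: 55 + 110 + 40 + 95 + ? → (4,1) = 300 − 300 = 0.

0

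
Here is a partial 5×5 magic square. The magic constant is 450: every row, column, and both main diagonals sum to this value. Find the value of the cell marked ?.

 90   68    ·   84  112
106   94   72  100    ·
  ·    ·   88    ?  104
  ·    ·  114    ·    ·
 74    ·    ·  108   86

The remaining cell in row 1 is (1,3) = 450 − 354 = 96.
Using row 2: 106 + 94 + 72 + 100 + ? → (2,5) = 450 − 372 = 78.
Using column 3: 96 + 72 + 88 + 114 + ? → (5,3) = 450 − 370 = 80.
The remaining cell in column 5 is (4,5) = 450 − 380 = 70.
The remaining cell in main diagonal is (4,4) = 450 − 358 = 92.
Anti-diagonal needs 450; the known cells sum to 374, so (4,2) = 76.
Using row 4: 76 + 114 + 92 + 70 + ? → (4,1) = 450 − 352 = 98.
The remaining cell in row 5 is (5,2) = 450 − 348 = 102.
Column 1 needs 450; the known cells sum to 368, so (3,1) = 82.
The remaining cell in column 2 is (3,2) = 450 − 340 = 110.
Column 4: 84 + 100 + 92 + 108 + ? = 450, so (3,4) = 66.

66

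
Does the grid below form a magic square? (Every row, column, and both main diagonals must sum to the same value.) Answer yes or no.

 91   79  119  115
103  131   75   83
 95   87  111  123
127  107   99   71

No — row 2 sums to 392 but column 3 sums to 404.

Row 1: 91 + 79 + 119 + 115 = 404.
Row 2: 103 + 131 + 75 + 83 = 392.
Row 3: 95 + 87 + 111 + 123 = 416.
Row 4: 127 + 107 + 99 + 71 = 404.
Column 1: 91 + 103 + 95 + 127 = 416.
Column 2: 79 + 131 + 87 + 107 = 404.
Column 3: 119 + 75 + 111 + 99 = 404.
Column 4: 115 + 83 + 123 + 71 = 392.
Main diagonal: 91 + 131 + 111 + 71 = 404.
Anti-diagonal: 115 + 75 + 87 + 127 = 404.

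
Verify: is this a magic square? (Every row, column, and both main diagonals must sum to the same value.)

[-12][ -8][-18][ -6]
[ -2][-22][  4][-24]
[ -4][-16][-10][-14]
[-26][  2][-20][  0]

Row 1: -12 + (-8) + (-18) + (-6) = -44.
Row 2: -2 + (-22) + 4 + (-24) = -44.
Row 3: -4 + (-16) + (-10) + (-14) = -44.
Row 4: -26 + 2 + (-20) + 0 = -44.
Column 1: -12 + (-2) + (-4) + (-26) = -44.
Column 2: -8 + (-22) + (-16) + 2 = -44.
Column 3: -18 + 4 + (-10) + (-20) = -44.
Column 4: -6 + (-24) + (-14) + 0 = -44.
Main diagonal: -12 + (-22) + (-10) + 0 = -44.
Anti-diagonal: -6 + 4 + (-16) + (-26) = -44.
All lines sum to -44.

Yes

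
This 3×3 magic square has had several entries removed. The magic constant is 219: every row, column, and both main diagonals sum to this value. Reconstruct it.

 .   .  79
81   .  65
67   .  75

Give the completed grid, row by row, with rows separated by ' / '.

71 69 79 / 81 73 65 / 67 77 75

Row 2 needs 219; the known cells sum to 146, so (2,2) = 73.
From row 3, 219 − (67 + 75) gives (3,2) = 77.
Using column 1: 81 + 67 + ? → (1,1) = 219 − 148 = 71.
The remaining cell in column 2 is (1,2) = 219 − 150 = 69.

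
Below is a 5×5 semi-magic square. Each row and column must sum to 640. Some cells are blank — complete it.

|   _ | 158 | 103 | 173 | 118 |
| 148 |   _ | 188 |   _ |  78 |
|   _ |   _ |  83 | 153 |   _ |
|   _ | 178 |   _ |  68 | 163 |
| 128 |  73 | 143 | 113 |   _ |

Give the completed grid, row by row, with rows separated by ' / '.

88 158 103 173 118 / 148 93 188 133 78 / 168 138 83 153 98 / 108 178 123 68 163 / 128 73 143 113 183

The remaining cell in row 1 is (1,1) = 640 − 552 = 88.
The remaining cell in row 5 is (5,5) = 640 − 457 = 183.
From column 3, 640 − (103 + 188 + 83 + 143) gives (4,3) = 123.
Column 4 needs 640; the known cells sum to 507, so (2,4) = 133.
The remaining cell in column 5 is (3,5) = 640 − 542 = 98.
The remaining cell in row 2 is (2,2) = 640 − 547 = 93.
Row 4: 178 + 123 + 68 + 163 + ? = 640, so (4,1) = 108.
Column 1 must total 640; the given cells sum to 472, so (3,1) = 168.
Column 2 must total 640; the given cells sum to 502, so (3,2) = 138.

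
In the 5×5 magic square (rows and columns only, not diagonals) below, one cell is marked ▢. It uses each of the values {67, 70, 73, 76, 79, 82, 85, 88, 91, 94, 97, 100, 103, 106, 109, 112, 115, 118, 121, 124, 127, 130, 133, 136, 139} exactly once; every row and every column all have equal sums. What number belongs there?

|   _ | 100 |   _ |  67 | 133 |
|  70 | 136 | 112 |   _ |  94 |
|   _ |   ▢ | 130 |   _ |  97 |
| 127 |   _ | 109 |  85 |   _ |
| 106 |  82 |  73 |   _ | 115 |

79

The 25 entries sum to 2575, so each line sums to 2575/5 = 515.
The remaining cell in row 2 is (2,4) = 515 − 412 = 103.
Row 5: 106 + 82 + 73 + 115 + ? = 515, so (5,4) = 139.
The remaining cell in column 3 is (1,3) = 515 − 424 = 91.
Column 4 must total 515; the given cells sum to 394, so (3,4) = 121.
Column 5 must total 515; the given cells sum to 439, so (4,5) = 76.
Row 1 must total 515; the given cells sum to 391, so (1,1) = 124.
Row 4 needs 515; the known cells sum to 397, so (4,2) = 118.
The remaining cell in column 1 is (3,1) = 515 − 427 = 88.
Column 2 must total 515; the given cells sum to 436, so (3,2) = 79.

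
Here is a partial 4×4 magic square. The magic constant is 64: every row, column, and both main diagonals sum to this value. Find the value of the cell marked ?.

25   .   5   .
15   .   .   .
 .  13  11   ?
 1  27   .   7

Row 4 needs 64; the known cells sum to 35, so (4,3) = 29.
Column 1 must total 64; the given cells sum to 41, so (3,1) = 23.
Column 3 must total 64; the given cells sum to 45, so (2,3) = 19.
Using main diagonal: 25 + 11 + 7 + ? → (2,2) = 64 − 43 = 21.
Using anti-diagonal: 19 + 13 + 1 + ? → (1,4) = 64 − 33 = 31.
Row 1: 25 + 5 + 31 + ? = 64, so (1,2) = 3.
Using row 2: 15 + 21 + 19 + ? → (2,4) = 64 − 55 = 9.
Using row 3: 23 + 13 + 11 + ? → (3,4) = 64 − 47 = 17.

17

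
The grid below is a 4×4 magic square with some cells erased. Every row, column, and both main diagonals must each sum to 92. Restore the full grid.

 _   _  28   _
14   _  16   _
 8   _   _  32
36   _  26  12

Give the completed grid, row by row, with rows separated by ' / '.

34 20 28 10 / 14 24 16 38 / 8 30 22 32 / 36 18 26 12

Using row 4: 36 + 26 + 12 + ? → (4,2) = 92 − 74 = 18.
Using column 1: 14 + 8 + 36 + ? → (1,1) = 92 − 58 = 34.
From column 3, 92 − (28 + 16 + 26) gives (3,3) = 22.
The remaining cell in main diagonal is (2,2) = 92 − 68 = 24.
Row 2: 14 + 24 + 16 + ? = 92, so (2,4) = 38.
From row 3, 92 − (8 + 22 + 32) gives (3,2) = 30.
Column 2 must total 92; the given cells sum to 72, so (1,2) = 20.
Using column 4: 38 + 32 + 12 + ? → (1,4) = 92 − 82 = 10.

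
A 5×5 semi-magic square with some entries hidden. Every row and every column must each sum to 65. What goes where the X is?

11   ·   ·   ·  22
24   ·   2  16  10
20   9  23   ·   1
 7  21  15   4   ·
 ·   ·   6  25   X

The remaining cell in row 2 is (2,2) = 65 − 52 = 13.
From row 3, 65 − (20 + 9 + 23 + 1) gives (3,4) = 12.
Using row 4: 7 + 21 + 15 + 4 + ? → (4,5) = 65 − 47 = 18.
From column 1, 65 − (11 + 24 + 20 + 7) gives (5,1) = 3.
The remaining cell in column 3 is (1,3) = 65 − 46 = 19.
From column 4, 65 − (16 + 12 + 4 + 25) gives (1,4) = 8.
Column 5: 22 + 10 + 1 + 18 + ? = 65, so (5,5) = 14.

14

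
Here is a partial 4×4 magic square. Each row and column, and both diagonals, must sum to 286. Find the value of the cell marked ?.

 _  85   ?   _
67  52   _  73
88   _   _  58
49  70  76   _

55

The remaining cell in row 2 is (2,3) = 286 − 192 = 94.
The remaining cell in row 4 is (4,4) = 286 − 195 = 91.
Column 1 needs 286; the known cells sum to 204, so (1,1) = 82.
Using column 2: 85 + 52 + 70 + ? → (3,2) = 286 − 207 = 79.
From column 4, 286 − (73 + 58 + 91) gives (1,4) = 64.
Main diagonal needs 286; the known cells sum to 225, so (3,3) = 61.
Row 1: 82 + 85 + 64 + ? = 286, so (1,3) = 55.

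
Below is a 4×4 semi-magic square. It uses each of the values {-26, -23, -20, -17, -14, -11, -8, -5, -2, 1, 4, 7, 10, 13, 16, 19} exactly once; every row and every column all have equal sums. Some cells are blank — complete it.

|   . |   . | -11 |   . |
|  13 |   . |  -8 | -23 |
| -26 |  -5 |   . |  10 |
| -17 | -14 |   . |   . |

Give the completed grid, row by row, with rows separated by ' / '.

16 1 -11 -20 / 13 4 -8 -23 / -26 -5 7 10 / -17 -14 -2 19

The 16 entries sum to -56, so each line sums to -56/4 = -14.
Row 2 needs -14; the known cells sum to -18, so (2,2) = 4.
Row 3: -26 + (-5) + 10 + ? = -14, so (3,3) = 7.
Using column 1: 13 + (-26) + (-17) + ? → (1,1) = -14 − (-30) = 16.
Column 2: 4 + (-5) + (-14) + ? = -14, so (1,2) = 1.
The remaining cell in column 3 is (4,3) = -14 − (-12) = -2.
From row 1, -14 − (16 + 1 + (-11)) gives (1,4) = -20.
Using row 4: -17 + (-14) + (-2) + ? → (4,4) = -14 − (-33) = 19.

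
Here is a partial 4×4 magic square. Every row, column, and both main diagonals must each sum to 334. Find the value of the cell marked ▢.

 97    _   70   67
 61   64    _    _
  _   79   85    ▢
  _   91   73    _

76

Using row 1: 97 + 70 + 67 + ? → (1,2) = 334 − 234 = 100.
The remaining cell in column 3 is (2,3) = 334 − 228 = 106.
The remaining cell in main diagonal is (4,4) = 334 − 246 = 88.
Using anti-diagonal: 67 + 106 + 79 + ? → (4,1) = 334 − 252 = 82.
The remaining cell in row 2 is (2,4) = 334 − 231 = 103.
Using column 1: 97 + 61 + 82 + ? → (3,1) = 334 − 240 = 94.
Using column 4: 67 + 103 + 88 + ? → (3,4) = 334 − 258 = 76.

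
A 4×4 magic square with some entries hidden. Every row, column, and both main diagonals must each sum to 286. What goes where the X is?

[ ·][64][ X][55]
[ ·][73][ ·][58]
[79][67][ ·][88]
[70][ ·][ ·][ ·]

Row 3: 79 + 67 + 88 + ? = 286, so (3,3) = 52.
Using column 2: 64 + 73 + 67 + ? → (4,2) = 286 − 204 = 82.
Column 4 must total 286; the given cells sum to 201, so (4,4) = 85.
Using main diagonal: 73 + 52 + 85 + ? → (1,1) = 286 − 210 = 76.
Anti-diagonal must total 286; the given cells sum to 192, so (2,3) = 94.
Row 1 needs 286; the known cells sum to 195, so (1,3) = 91.

91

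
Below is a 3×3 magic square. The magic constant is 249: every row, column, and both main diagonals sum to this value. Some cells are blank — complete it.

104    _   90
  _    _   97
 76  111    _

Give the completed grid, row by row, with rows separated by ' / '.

104 55 90 / 69 83 97 / 76 111 62

From row 1, 249 − (104 + 90) gives (1,2) = 55.
The remaining cell in row 3 is (3,3) = 249 − 187 = 62.
Column 1: 104 + 76 + ? = 249, so (2,1) = 69.
The remaining cell in column 2 is (2,2) = 249 − 166 = 83.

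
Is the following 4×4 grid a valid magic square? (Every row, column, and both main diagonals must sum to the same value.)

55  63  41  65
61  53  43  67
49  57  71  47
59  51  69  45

Row 1: 55 + 63 + 41 + 65 = 224.
Row 2: 61 + 53 + 43 + 67 = 224.
Row 3: 49 + 57 + 71 + 47 = 224.
Row 4: 59 + 51 + 69 + 45 = 224.
Column 1: 55 + 61 + 49 + 59 = 224.
Column 2: 63 + 53 + 57 + 51 = 224.
Column 3: 41 + 43 + 71 + 69 = 224.
Column 4: 65 + 67 + 47 + 45 = 224.
Main diagonal: 55 + 53 + 71 + 45 = 224.
Anti-diagonal: 65 + 43 + 57 + 59 = 224.
All lines sum to 224.

Yes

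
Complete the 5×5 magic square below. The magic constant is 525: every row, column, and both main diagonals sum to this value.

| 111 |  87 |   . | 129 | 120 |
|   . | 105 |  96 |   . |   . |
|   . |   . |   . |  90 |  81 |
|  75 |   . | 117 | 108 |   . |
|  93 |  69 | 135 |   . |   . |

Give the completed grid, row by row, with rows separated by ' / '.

From row 1, 525 − (111 + 87 + 129 + 120) gives (1,3) = 78.
Using column 3: 78 + 96 + 117 + 135 + ? → (3,3) = 525 − 426 = 99.
Using main diagonal: 111 + 105 + 99 + 108 + ? → (5,5) = 525 − 423 = 102.
From row 5, 525 − (93 + 69 + 135 + 102) gives (5,4) = 126.
From column 4, 525 − (129 + 90 + 108 + 126) gives (2,4) = 72.
Using anti-diagonal: 120 + 72 + 99 + 93 + ? → (4,2) = 525 − 384 = 141.
The remaining cell in row 4 is (4,5) = 525 − 441 = 84.
Column 2 needs 525; the known cells sum to 402, so (3,2) = 123.
The remaining cell in column 5 is (2,5) = 525 − 387 = 138.
Row 2 needs 525; the known cells sum to 411, so (2,1) = 114.
From row 3, 525 − (123 + 99 + 90 + 81) gives (3,1) = 132.

111 87 78 129 120 / 114 105 96 72 138 / 132 123 99 90 81 / 75 141 117 108 84 / 93 69 135 126 102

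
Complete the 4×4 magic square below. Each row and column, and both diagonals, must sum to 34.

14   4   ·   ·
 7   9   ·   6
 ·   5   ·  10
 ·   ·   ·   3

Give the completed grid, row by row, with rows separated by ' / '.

14 4 1 15 / 7 9 12 6 / 11 5 8 10 / 2 16 13 3

Row 2 needs 34; the known cells sum to 22, so (2,3) = 12.
Column 2 must total 34; the given cells sum to 18, so (4,2) = 16.
Using column 4: 6 + 10 + 3 + ? → (1,4) = 34 − 19 = 15.
Main diagonal needs 34; the known cells sum to 26, so (3,3) = 8.
Anti-diagonal must total 34; the given cells sum to 32, so (4,1) = 2.
The remaining cell in row 1 is (1,3) = 34 − 33 = 1.
The remaining cell in row 3 is (3,1) = 34 − 23 = 11.
From row 4, 34 − (2 + 16 + 3) gives (4,3) = 13.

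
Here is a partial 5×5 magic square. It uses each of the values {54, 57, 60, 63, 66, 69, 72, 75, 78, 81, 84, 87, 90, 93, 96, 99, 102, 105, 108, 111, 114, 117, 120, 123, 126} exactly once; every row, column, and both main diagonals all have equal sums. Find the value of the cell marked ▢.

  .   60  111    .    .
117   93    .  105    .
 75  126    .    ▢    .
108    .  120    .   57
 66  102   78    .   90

63

The 25 entries sum to 2250, so each line sums to 2250/5 = 450.
Using row 5: 66 + 102 + 78 + 90 + ? → (5,4) = 450 − 336 = 114.
From column 1, 450 − (117 + 75 + 108 + 66) gives (1,1) = 84.
From column 2, 450 − (60 + 93 + 126 + 102) gives (4,2) = 69.
From row 4, 450 − (108 + 69 + 120 + 57) gives (4,4) = 96.
Main diagonal needs 450; the known cells sum to 363, so (3,3) = 87.
The remaining cell in anti-diagonal is (1,5) = 450 − 327 = 123.
Row 1: 84 + 60 + 111 + 123 + ? = 450, so (1,4) = 72.
Column 3 needs 450; the known cells sum to 396, so (2,3) = 54.
From column 4, 450 − (72 + 105 + 96 + 114) gives (3,4) = 63.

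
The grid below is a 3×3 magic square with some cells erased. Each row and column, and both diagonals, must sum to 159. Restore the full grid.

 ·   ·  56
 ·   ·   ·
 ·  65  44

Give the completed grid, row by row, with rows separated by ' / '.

From row 3, 159 − (65 + 44) gives (3,1) = 50.
Column 3 needs 159; the known cells sum to 100, so (2,3) = 59.
Anti-diagonal must total 159; the given cells sum to 106, so (2,2) = 53.
Row 2 needs 159; the known cells sum to 112, so (2,1) = 47.
Column 1 must total 159; the given cells sum to 97, so (1,1) = 62.
Column 2 needs 159; the known cells sum to 118, so (1,2) = 41.

62 41 56 / 47 53 59 / 50 65 44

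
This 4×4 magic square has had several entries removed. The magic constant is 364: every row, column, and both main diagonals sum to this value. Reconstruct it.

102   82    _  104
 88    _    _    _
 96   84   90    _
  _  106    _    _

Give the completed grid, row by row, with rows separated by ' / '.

Using row 1: 102 + 82 + 104 + ? → (1,3) = 364 − 288 = 76.
Row 3 must total 364; the given cells sum to 270, so (3,4) = 94.
Column 1 needs 364; the known cells sum to 286, so (4,1) = 78.
Using column 2: 82 + 84 + 106 + ? → (2,2) = 364 − 272 = 92.
Main diagonal needs 364; the known cells sum to 284, so (4,4) = 80.
Anti-diagonal: 104 + 84 + 78 + ? = 364, so (2,3) = 98.
Using row 2: 88 + 92 + 98 + ? → (2,4) = 364 − 278 = 86.
Row 4 needs 364; the known cells sum to 264, so (4,3) = 100.

102 82 76 104 / 88 92 98 86 / 96 84 90 94 / 78 106 100 80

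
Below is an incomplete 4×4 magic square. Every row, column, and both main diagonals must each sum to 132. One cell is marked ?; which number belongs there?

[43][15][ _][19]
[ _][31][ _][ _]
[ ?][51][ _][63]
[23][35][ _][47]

Row 1 must total 132; the given cells sum to 77, so (1,3) = 55.
Row 4: 23 + 35 + 47 + ? = 132, so (4,3) = 27.
Column 4: 19 + 63 + 47 + ? = 132, so (2,4) = 3.
Main diagonal: 43 + 31 + 47 + ? = 132, so (3,3) = 11.
Anti-diagonal: 19 + 51 + 23 + ? = 132, so (2,3) = 39.
Row 2: 31 + 39 + 3 + ? = 132, so (2,1) = 59.
Using row 3: 51 + 11 + 63 + ? → (3,1) = 132 − 125 = 7.

7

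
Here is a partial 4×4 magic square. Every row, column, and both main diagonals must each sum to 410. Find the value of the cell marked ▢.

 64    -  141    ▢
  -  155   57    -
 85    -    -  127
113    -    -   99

134

From column 1, 410 − (64 + 85 + 113) gives (2,1) = 148.
Using main diagonal: 64 + 155 + 99 + ? → (3,3) = 410 − 318 = 92.
Using row 2: 148 + 155 + 57 + ? → (2,4) = 410 − 360 = 50.
From row 3, 410 − (85 + 92 + 127) gives (3,2) = 106.
From column 3, 410 − (141 + 57 + 92) gives (4,3) = 120.
From column 4, 410 − (50 + 127 + 99) gives (1,4) = 134.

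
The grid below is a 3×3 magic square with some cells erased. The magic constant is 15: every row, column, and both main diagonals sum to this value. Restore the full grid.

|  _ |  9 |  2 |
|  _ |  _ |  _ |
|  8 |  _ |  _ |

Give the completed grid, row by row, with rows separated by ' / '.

Row 1 must total 15; the given cells sum to 11, so (1,1) = 4.
The remaining cell in column 1 is (2,1) = 15 − 12 = 3.
The remaining cell in anti-diagonal is (2,2) = 15 − 10 = 5.
Using row 2: 3 + 5 + ? → (2,3) = 15 − 8 = 7.
From column 2, 15 − (9 + 5) gives (3,2) = 1.
Using column 3: 2 + 7 + ? → (3,3) = 15 − 9 = 6.

4 9 2 / 3 5 7 / 8 1 6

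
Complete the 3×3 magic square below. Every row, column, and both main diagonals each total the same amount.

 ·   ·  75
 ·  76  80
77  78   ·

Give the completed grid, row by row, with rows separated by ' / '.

79 74 75 / 72 76 80 / 77 78 73

Anti-diagonal is already complete: 75 + 76 + 77 = 228, so that is the magic constant.
The remaining cell in row 2 is (2,1) = 228 − 156 = 72.
Using row 3: 77 + 78 + ? → (3,3) = 228 − 155 = 73.
Column 1 needs 228; the known cells sum to 149, so (1,1) = 79.
The remaining cell in column 2 is (1,2) = 228 − 154 = 74.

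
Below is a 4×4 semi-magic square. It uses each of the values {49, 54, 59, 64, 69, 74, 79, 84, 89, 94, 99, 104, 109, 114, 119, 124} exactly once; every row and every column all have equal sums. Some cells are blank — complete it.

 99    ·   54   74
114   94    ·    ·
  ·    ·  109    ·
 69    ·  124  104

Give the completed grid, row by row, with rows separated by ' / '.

99 119 54 74 / 114 94 59 79 / 64 84 109 89 / 69 49 124 104

The 16 entries sum to 1384, so each line sums to 1384/4 = 346.
Row 1: 99 + 54 + 74 + ? = 346, so (1,2) = 119.
Row 4 needs 346; the known cells sum to 297, so (4,2) = 49.
Column 1: 99 + 114 + 69 + ? = 346, so (3,1) = 64.
Using column 2: 119 + 94 + 49 + ? → (3,2) = 346 − 262 = 84.
Using column 3: 54 + 109 + 124 + ? → (2,3) = 346 − 287 = 59.
From row 2, 346 − (114 + 94 + 59) gives (2,4) = 79.
Row 3 must total 346; the given cells sum to 257, so (3,4) = 89.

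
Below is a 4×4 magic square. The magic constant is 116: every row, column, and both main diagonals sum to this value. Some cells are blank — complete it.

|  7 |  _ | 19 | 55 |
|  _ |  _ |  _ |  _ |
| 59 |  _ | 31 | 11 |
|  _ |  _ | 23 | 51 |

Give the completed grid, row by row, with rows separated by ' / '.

Row 1: 7 + 19 + 55 + ? = 116, so (1,2) = 35.
Row 3 must total 116; the given cells sum to 101, so (3,2) = 15.
Column 3 needs 116; the known cells sum to 73, so (2,3) = 43.
From column 4, 116 − (55 + 11 + 51) gives (2,4) = -1.
Main diagonal needs 116; the known cells sum to 89, so (2,2) = 27.
The remaining cell in anti-diagonal is (4,1) = 116 − 113 = 3.
Using row 2: 27 + 43 + (-1) + ? → (2,1) = 116 − 69 = 47.
Using row 4: 3 + 23 + 51 + ? → (4,2) = 116 − 77 = 39.

7 35 19 55 / 47 27 43 -1 / 59 15 31 11 / 3 39 23 51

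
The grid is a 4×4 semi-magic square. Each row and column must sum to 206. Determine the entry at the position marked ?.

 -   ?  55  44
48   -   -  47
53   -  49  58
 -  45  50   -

Row 3 must total 206; the given cells sum to 160, so (3,2) = 46.
Using column 3: 55 + 49 + 50 + ? → (2,3) = 206 − 154 = 52.
Using column 4: 44 + 47 + 58 + ? → (4,4) = 206 − 149 = 57.
Row 2 must total 206; the given cells sum to 147, so (2,2) = 59.
Row 4 must total 206; the given cells sum to 152, so (4,1) = 54.
Column 1 needs 206; the known cells sum to 155, so (1,1) = 51.
Column 2 must total 206; the given cells sum to 150, so (1,2) = 56.

56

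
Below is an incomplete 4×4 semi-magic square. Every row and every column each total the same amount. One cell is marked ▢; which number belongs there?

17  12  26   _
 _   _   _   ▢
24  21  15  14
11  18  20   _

16

Row 3 is complete and sums to 74; that is the magic constant.
From row 1, 74 − (17 + 12 + 26) gives (1,4) = 19.
Using row 4: 11 + 18 + 20 + ? → (4,4) = 74 − 49 = 25.
Column 1 must total 74; the given cells sum to 52, so (2,1) = 22.
Using column 2: 12 + 21 + 18 + ? → (2,2) = 74 − 51 = 23.
The remaining cell in column 3 is (2,3) = 74 − 61 = 13.
Column 4 must total 74; the given cells sum to 58, so (2,4) = 16.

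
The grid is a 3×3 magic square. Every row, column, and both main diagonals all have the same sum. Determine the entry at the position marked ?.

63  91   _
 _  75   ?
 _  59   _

Column 2 is complete and sums to 225; that is the magic constant.
Row 1: 63 + 91 + ? = 225, so (1,3) = 71.
Main diagonal: 63 + 75 + ? = 225, so (3,3) = 87.
The remaining cell in anti-diagonal is (3,1) = 225 − 146 = 79.
Using column 1: 63 + 79 + ? → (2,1) = 225 − 142 = 83.
Using column 3: 71 + 87 + ? → (2,3) = 225 − 158 = 67.

67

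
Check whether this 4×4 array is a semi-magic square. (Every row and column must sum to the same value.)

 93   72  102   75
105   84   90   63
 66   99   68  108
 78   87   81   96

No — row 3 sums to 341 but row 4 sums to 342.

Row 1: 93 + 72 + 102 + 75 = 342.
Row 2: 105 + 84 + 90 + 63 = 342.
Row 3: 66 + 99 + 68 + 108 = 341.
Row 4: 78 + 87 + 81 + 96 = 342.
Column 1: 93 + 105 + 66 + 78 = 342.
Column 2: 72 + 84 + 99 + 87 = 342.
Column 3: 102 + 90 + 68 + 81 = 341.
Column 4: 75 + 63 + 108 + 96 = 342.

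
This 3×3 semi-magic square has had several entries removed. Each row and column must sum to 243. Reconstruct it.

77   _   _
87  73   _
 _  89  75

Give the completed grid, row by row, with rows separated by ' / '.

Row 2 must total 243; the given cells sum to 160, so (2,3) = 83.
The remaining cell in row 3 is (3,1) = 243 − 164 = 79.
The remaining cell in column 2 is (1,2) = 243 − 162 = 81.
Column 3 must total 243; the given cells sum to 158, so (1,3) = 85.

77 81 85 / 87 73 83 / 79 89 75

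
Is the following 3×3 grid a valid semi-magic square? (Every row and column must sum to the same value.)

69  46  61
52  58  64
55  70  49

Row 1: 69 + 46 + 61 = 176.
Row 2: 52 + 58 + 64 = 174.
Row 3: 55 + 70 + 49 = 174.
Column 1: 69 + 52 + 55 = 176.
Column 2: 46 + 58 + 70 = 174.
Column 3: 61 + 64 + 49 = 174.

No — column 2 sums to 174 but column 1 sums to 176.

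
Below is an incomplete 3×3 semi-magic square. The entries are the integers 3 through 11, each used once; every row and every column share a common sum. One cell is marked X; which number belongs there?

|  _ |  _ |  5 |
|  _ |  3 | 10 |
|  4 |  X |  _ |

11

The entries are 3 through 11, which sum to 63, so each line sums to 63/3 = 21.
Row 2 needs 21; the known cells sum to 13, so (2,1) = 8.
Column 1: 8 + 4 + ? = 21, so (1,1) = 9.
Column 3 needs 21; the known cells sum to 15, so (3,3) = 6.
From row 1, 21 − (9 + 5) gives (1,2) = 7.
Row 3 needs 21; the known cells sum to 10, so (3,2) = 11.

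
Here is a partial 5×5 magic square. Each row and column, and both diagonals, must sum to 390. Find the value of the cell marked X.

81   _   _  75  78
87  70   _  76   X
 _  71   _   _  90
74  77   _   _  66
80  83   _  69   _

From column 1, 390 − (81 + 87 + 74 + 80) gives (3,1) = 68.
Column 2 needs 390; the known cells sum to 301, so (1,2) = 89.
Anti-diagonal: 78 + 76 + 77 + 80 + ? = 390, so (3,3) = 79.
The remaining cell in row 1 is (1,3) = 390 − 323 = 67.
Using row 3: 68 + 71 + 79 + 90 + ? → (3,4) = 390 − 308 = 82.
Column 4: 75 + 76 + 82 + 69 + ? = 390, so (4,4) = 88.
The remaining cell in main diagonal is (5,5) = 390 − 318 = 72.
Row 4 needs 390; the known cells sum to 305, so (4,3) = 85.
Using row 5: 80 + 83 + 69 + 72 + ? → (5,3) = 390 − 304 = 86.
Column 3 must total 390; the given cells sum to 317, so (2,3) = 73.
From column 5, 390 − (78 + 90 + 66 + 72) gives (2,5) = 84.

84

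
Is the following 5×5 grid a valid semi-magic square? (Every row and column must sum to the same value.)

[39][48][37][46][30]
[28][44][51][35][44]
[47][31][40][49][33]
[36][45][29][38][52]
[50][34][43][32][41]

No — column 1 sums to 200 but column 2 sums to 202.

Row 1: 39 + 48 + 37 + 46 + 30 = 200.
Row 2: 28 + 44 + 51 + 35 + 44 = 202.
Row 3: 47 + 31 + 40 + 49 + 33 = 200.
Row 4: 36 + 45 + 29 + 38 + 52 = 200.
Row 5: 50 + 34 + 43 + 32 + 41 = 200.
Column 1: 39 + 28 + 47 + 36 + 50 = 200.
Column 2: 48 + 44 + 31 + 45 + 34 = 202.
Column 3: 37 + 51 + 40 + 29 + 43 = 200.
Column 4: 46 + 35 + 49 + 38 + 32 = 200.
Column 5: 30 + 44 + 33 + 52 + 41 = 200.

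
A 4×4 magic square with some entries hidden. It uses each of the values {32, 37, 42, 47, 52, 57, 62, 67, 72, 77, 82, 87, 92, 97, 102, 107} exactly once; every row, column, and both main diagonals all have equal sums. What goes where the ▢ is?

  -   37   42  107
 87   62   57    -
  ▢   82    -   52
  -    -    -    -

The 16 entries sum to 1112, so each line sums to 1112/4 = 278.
Row 1: 37 + 42 + 107 + ? = 278, so (1,1) = 92.
Using row 2: 87 + 62 + 57 + ? → (2,4) = 278 − 206 = 72.
From column 2, 278 − (37 + 62 + 82) gives (4,2) = 97.
Column 4: 107 + 72 + 52 + ? = 278, so (4,4) = 47.
Using main diagonal: 92 + 62 + 47 + ? → (3,3) = 278 − 201 = 77.
The remaining cell in anti-diagonal is (4,1) = 278 − 246 = 32.
Row 3: 82 + 77 + 52 + ? = 278, so (3,1) = 67.

67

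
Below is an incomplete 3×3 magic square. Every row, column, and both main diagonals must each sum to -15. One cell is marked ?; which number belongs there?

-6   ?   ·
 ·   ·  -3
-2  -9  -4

-1

Using column 1: -6 + (-2) + ? → (2,1) = -15 − (-8) = -7.
Column 3 needs -15; the known cells sum to -7, so (1,3) = -8.
Main diagonal needs -15; the known cells sum to -10, so (2,2) = -5.
Row 1 needs -15; the known cells sum to -14, so (1,2) = -1.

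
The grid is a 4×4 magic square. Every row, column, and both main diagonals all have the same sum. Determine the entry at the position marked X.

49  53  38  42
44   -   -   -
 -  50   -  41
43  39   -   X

48

Row 1 is complete and sums to 182; that is the magic constant.
The remaining cell in column 1 is (3,1) = 182 − 136 = 46.
From column 2, 182 − (53 + 50 + 39) gives (2,2) = 40.
Anti-diagonal needs 182; the known cells sum to 135, so (2,3) = 47.
Row 2 must total 182; the given cells sum to 131, so (2,4) = 51.
From row 3, 182 − (46 + 50 + 41) gives (3,3) = 45.
Column 3 must total 182; the given cells sum to 130, so (4,3) = 52.
Column 4 needs 182; the known cells sum to 134, so (4,4) = 48.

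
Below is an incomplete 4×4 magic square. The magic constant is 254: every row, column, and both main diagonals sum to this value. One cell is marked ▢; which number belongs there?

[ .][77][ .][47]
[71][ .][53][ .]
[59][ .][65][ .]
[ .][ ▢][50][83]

41

Using column 3: 53 + 65 + 50 + ? → (1,3) = 254 − 168 = 86.
Row 1: 77 + 86 + 47 + ? = 254, so (1,1) = 44.
From column 1, 254 − (44 + 71 + 59) gives (4,1) = 80.
From main diagonal, 254 − (44 + 65 + 83) gives (2,2) = 62.
Anti-diagonal must total 254; the given cells sum to 180, so (3,2) = 74.
Row 2 must total 254; the given cells sum to 186, so (2,4) = 68.
Row 3: 59 + 74 + 65 + ? = 254, so (3,4) = 56.
Row 4: 80 + 50 + 83 + ? = 254, so (4,2) = 41.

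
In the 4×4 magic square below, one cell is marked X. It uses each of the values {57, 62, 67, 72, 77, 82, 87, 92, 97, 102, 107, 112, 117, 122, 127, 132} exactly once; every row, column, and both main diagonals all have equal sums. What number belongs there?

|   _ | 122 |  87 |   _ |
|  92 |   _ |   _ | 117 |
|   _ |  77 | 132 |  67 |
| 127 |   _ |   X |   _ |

The 16 entries sum to 1512, so each line sums to 1512/4 = 378.
From row 3, 378 − (77 + 132 + 67) gives (3,1) = 102.
Column 1 must total 378; the given cells sum to 321, so (1,1) = 57.
Row 1 needs 378; the known cells sum to 266, so (1,4) = 112.
Column 4 must total 378; the given cells sum to 296, so (4,4) = 82.
Main diagonal needs 378; the known cells sum to 271, so (2,2) = 107.
The remaining cell in anti-diagonal is (2,3) = 378 − 316 = 62.
Column 2 needs 378; the known cells sum to 306, so (4,2) = 72.
From column 3, 378 − (87 + 62 + 132) gives (4,3) = 97.

97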